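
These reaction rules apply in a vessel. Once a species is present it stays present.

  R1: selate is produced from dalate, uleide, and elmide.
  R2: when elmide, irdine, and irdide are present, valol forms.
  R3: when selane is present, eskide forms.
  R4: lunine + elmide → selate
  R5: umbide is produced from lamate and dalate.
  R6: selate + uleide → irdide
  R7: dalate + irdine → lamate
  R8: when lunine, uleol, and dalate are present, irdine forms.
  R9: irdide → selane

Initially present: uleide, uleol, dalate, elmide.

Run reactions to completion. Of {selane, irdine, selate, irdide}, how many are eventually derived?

dalate, uleide, and elmide present → selate forms (R1).
selate and uleide present → irdide forms (R6).
irdide present → selane forms (R9).
selane: reached.
irdine would need lunine, uleol, and dalate (R8), but lunine never forms.
selate: reached.
irdide: reached.
Reached: selane, selate, and irdide — 3 of the 4.

3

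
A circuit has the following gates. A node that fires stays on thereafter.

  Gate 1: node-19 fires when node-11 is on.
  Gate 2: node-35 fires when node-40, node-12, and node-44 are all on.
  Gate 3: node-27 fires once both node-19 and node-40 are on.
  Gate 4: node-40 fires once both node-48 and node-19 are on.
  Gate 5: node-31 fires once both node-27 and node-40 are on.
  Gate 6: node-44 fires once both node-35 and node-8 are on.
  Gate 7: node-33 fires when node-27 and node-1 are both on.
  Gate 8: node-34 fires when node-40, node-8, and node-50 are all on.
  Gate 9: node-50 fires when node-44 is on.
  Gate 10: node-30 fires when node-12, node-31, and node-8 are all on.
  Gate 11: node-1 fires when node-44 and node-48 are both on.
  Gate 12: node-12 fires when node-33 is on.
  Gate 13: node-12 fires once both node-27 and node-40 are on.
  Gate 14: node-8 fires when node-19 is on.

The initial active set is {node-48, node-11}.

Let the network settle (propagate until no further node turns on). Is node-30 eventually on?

Yes

Gate 1: node-11 on → node-19 on.
node-48 and node-19 are on, so node-40 fires (Gate 4).
Gate 14: node-19 on → node-8 on.
Gate 3: node-19 and node-40 on → node-27 on.
node-27 and node-40 are on, so node-12 fires (Gate 13).
Gate 5: node-27 and node-40 on → node-31 on.
Gate 10: node-12, node-31, and node-8 on → node-30 on.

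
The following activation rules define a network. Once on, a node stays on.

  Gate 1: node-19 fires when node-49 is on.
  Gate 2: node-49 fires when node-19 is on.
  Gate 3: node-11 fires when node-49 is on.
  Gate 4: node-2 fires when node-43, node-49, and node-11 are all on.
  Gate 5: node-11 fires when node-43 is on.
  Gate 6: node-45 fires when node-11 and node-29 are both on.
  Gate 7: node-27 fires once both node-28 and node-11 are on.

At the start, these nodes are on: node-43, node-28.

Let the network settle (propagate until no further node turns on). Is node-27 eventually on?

Gate 5: node-43 on → node-11 on.
node-28 and node-11 are on, so node-27 fires (Gate 7).

Yes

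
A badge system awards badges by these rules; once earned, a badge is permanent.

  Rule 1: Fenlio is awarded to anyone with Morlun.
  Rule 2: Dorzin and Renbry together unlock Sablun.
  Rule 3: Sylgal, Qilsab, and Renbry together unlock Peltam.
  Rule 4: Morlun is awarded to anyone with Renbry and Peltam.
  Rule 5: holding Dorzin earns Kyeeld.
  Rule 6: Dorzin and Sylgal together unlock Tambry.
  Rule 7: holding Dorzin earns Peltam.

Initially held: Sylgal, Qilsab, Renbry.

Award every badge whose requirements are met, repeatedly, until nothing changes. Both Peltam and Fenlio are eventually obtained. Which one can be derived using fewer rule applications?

Peltam: With Sylgal, Qilsab, and Renbry, Peltam is earned (Rule 3). [1 rule application]
Fenlio: With Sylgal, Qilsab, and Renbry, Peltam is earned (Rule 3). With Renbry and Peltam, Morlun is earned (Rule 4). With Morlun, Fenlio is earned (Rule 1). [3 rule applications]
Peltam needs fewer.

Peltam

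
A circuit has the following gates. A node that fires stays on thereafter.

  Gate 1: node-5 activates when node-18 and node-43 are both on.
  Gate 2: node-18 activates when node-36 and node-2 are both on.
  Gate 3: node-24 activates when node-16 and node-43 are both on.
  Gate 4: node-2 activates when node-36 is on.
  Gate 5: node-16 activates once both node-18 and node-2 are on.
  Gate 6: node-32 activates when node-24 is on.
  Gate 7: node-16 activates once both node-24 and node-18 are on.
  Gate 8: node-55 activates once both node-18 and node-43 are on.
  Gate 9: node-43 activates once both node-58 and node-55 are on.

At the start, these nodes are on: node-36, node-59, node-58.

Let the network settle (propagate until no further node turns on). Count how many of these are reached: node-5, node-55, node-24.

node-5 would need node-18 and node-43 (Gate 1), but node-43 never turns on.
node-55 would need node-18 and node-43 (Gate 8), but node-43 never turns on.
node-24 would need node-16 and node-43 (Gate 3), but node-43 never turns on.
None of the 3 are reached.

0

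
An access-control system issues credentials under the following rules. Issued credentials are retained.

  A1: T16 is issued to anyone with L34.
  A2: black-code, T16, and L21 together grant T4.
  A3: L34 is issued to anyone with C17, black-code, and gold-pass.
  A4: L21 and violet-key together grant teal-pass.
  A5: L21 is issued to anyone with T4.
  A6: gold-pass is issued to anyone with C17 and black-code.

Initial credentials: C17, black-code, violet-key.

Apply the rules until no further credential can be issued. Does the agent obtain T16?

Holding C17 and black-code grants gold-pass (A6).
Holding C17, black-code, and gold-pass grants L34 (A3).
Holding L34 grants T16 (A1).

Yes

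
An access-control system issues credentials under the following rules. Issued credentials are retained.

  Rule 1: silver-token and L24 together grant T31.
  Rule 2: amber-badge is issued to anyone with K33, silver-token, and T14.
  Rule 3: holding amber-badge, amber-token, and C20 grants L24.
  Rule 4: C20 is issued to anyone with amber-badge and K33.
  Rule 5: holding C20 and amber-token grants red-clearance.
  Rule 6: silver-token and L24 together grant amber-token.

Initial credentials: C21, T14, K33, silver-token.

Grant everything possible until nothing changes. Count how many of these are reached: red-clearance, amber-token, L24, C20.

1

Holding K33, silver-token, and T14 grants amber-badge (Rule 2).
Holding amber-badge and K33 grants C20 (Rule 4).
red-clearance would need C20 and amber-token (Rule 5), but amber-token is never granted.
amber-token would need silver-token and L24 (Rule 6), but L24 is never granted.
L24 would need amber-badge, amber-token, and C20 (Rule 3), but amber-token is never granted.
C20: reached.
Reached: C20 — 1 of the 4.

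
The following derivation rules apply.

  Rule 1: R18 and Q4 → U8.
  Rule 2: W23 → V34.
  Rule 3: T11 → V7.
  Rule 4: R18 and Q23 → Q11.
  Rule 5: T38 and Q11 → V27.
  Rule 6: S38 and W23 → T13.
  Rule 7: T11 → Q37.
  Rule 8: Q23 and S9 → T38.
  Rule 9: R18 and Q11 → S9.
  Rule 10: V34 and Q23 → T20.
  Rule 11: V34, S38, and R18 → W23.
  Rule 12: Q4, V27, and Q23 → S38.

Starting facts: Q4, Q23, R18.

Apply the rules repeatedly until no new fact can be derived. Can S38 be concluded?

From R18 and Q23, Rule 4 gives Q11.
From R18 and Q11, Rule 9 gives S9.
From Q23 and S9, Rule 8 gives T38.
T38 and Q11 hold, so V27 follows (Rule 5).
From Q4, V27, and Q23, Rule 12 gives S38.

Yes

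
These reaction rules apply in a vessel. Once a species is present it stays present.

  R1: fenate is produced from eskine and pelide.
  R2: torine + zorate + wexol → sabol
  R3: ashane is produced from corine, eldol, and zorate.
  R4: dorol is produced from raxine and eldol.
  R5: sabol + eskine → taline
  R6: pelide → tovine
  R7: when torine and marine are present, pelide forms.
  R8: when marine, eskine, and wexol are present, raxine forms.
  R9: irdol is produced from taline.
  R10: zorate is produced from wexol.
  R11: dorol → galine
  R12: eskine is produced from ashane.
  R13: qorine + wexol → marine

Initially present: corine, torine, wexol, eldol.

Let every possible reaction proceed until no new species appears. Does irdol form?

wexol present → zorate forms (R10).
corine, eldol, and zorate present → ashane forms (R3).
torine, zorate, and wexol present → sabol forms (R2).
ashane present → eskine forms (R12).
sabol and eskine present → taline forms (R5).
taline present → irdol forms (R9).

Yes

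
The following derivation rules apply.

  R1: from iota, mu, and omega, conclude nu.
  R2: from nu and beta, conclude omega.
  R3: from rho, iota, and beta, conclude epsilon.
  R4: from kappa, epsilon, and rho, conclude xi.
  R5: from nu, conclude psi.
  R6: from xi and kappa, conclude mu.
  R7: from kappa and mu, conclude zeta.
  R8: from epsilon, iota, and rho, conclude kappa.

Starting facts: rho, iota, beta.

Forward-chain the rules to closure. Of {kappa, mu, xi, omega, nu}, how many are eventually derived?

From rho, iota, and beta, R3 gives epsilon.
epsilon, iota, and rho hold, so kappa follows (R8).
From kappa, epsilon, and rho, R4 gives xi.
xi and kappa hold, so mu follows (R6).
kappa: reached.
mu: reached.
xi: reached.
omega would need nu and beta (R2), but nu is never established.
nu would need iota, mu, and omega (R1), but omega is never established.
Reached: kappa, mu, and xi — 3 of the 5.

3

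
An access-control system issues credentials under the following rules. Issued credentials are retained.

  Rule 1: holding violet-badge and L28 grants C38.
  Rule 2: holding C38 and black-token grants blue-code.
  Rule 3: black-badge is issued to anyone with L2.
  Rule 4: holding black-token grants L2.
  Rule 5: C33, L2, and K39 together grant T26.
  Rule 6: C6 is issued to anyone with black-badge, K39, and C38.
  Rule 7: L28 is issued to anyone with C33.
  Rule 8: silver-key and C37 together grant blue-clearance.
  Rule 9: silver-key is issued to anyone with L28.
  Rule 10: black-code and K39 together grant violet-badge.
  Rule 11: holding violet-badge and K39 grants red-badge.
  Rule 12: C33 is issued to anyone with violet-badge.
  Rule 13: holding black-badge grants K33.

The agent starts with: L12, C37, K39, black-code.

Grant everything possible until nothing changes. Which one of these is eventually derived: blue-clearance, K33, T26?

Holding black-code and K39 grants violet-badge (Rule 10).
Holding violet-badge grants C33 (Rule 12).
Holding C33 grants L28 (Rule 7).
Holding L28 grants silver-key (Rule 9).
Holding silver-key and C37 grants blue-clearance (Rule 8).
T26 would need C33, L2, and K39 (Rule 5), but L2 is never granted. K33 would need black-badge (Rule 13), but black-badge is never granted.

blue-clearance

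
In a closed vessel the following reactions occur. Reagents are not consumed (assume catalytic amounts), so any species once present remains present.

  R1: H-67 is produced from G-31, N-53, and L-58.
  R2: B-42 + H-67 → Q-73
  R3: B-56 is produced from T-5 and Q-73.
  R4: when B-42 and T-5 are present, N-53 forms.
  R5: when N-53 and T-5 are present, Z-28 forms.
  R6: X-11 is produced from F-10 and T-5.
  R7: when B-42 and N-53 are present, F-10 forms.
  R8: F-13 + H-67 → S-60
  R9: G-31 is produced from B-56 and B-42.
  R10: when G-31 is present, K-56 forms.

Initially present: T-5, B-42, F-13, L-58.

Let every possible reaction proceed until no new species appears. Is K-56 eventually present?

K-56 would need G-31 (R10), but G-31 never forms.

No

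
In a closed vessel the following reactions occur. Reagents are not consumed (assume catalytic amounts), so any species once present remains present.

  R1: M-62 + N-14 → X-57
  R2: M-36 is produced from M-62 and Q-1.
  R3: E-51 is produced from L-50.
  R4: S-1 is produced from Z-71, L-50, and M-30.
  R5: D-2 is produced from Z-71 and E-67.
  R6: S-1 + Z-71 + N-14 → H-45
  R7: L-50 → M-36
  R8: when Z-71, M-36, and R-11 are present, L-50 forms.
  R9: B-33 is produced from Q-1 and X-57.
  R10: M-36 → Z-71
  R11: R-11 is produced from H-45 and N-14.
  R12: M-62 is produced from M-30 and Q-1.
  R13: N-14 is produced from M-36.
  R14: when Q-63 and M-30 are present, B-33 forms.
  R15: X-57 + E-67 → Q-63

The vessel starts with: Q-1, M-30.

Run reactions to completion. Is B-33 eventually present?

M-30 and Q-1 present → M-62 forms (R12).
M-62 and Q-1 present → M-36 forms (R2).
M-36 present → N-14 forms (R13).
M-62 and N-14 present → X-57 forms (R1).
Q-1 and X-57 present → B-33 forms (R9).

Yes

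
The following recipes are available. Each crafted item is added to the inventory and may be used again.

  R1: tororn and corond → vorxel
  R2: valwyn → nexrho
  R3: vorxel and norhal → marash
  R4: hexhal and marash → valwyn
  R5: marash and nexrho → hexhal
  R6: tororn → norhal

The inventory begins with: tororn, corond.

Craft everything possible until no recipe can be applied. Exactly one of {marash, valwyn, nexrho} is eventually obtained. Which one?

marash

Using R1, tororn and corond make vorxel.
tororn → norhal (R6).
Using R3, vorxel and norhal make marash.
valwyn would need hexhal and marash (R4), but hexhal is never obtained. nexrho would need valwyn (R2), but valwyn is never obtained.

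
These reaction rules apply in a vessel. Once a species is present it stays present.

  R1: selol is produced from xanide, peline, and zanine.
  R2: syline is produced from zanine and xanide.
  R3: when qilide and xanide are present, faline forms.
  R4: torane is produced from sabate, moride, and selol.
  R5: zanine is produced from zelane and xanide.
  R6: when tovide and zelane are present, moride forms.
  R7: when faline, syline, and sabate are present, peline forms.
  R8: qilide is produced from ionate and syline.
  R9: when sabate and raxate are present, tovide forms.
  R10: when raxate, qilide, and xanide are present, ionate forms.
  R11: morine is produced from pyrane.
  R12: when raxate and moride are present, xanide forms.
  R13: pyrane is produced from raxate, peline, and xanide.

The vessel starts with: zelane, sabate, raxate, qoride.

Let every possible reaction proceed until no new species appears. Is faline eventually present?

No

faline would need qilide and xanide (R3), but qilide never forms.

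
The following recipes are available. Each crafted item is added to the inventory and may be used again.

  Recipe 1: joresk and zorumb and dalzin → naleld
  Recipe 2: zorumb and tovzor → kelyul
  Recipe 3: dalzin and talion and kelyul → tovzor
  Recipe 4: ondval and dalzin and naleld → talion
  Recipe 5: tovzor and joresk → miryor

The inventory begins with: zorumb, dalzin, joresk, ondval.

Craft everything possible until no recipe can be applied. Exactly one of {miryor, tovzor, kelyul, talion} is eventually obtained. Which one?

talion

Using Recipe 1, joresk, zorumb, and dalzin make naleld.
ondval and dalzin and naleld → talion (Recipe 4).
miryor would need tovzor and joresk (Recipe 5), but tovzor is never obtained. kelyul would need zorumb and tovzor (Recipe 2), but tovzor is never obtained. tovzor would need dalzin, talion, and kelyul (Recipe 3), but kelyul is never obtained.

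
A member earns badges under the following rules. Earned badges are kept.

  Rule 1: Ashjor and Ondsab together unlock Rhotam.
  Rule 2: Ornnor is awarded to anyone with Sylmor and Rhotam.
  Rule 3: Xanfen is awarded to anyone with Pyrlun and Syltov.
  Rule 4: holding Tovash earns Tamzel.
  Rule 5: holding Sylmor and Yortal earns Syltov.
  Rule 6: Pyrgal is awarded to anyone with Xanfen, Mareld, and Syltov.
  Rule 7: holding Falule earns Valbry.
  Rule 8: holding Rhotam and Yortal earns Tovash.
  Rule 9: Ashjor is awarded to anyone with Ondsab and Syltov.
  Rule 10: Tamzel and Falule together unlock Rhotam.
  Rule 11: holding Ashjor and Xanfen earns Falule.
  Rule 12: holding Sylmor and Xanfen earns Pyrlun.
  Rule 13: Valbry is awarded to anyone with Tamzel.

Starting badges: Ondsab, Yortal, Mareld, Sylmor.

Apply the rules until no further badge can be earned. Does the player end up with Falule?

Falule would need Ashjor and Xanfen (Rule 11), but Xanfen is never earned.

No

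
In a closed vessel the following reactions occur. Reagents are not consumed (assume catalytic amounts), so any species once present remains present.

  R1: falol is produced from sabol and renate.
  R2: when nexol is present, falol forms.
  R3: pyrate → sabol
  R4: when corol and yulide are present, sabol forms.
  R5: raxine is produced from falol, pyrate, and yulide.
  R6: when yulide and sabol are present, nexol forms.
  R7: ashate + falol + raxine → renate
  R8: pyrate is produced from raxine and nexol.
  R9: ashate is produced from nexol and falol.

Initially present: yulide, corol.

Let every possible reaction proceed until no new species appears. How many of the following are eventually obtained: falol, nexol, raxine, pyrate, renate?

corol and yulide present → sabol forms (R4).
yulide and sabol present → nexol forms (R6).
nexol present → falol forms (R2).
falol: reached.
nexol: reached.
raxine would need falol, pyrate, and yulide (R5), but pyrate never forms.
pyrate would need raxine and nexol (R8), but raxine never forms.
renate would need ashate, falol, and raxine (R7), but raxine never forms.
Reached: falol and nexol — 2 of the 5.

2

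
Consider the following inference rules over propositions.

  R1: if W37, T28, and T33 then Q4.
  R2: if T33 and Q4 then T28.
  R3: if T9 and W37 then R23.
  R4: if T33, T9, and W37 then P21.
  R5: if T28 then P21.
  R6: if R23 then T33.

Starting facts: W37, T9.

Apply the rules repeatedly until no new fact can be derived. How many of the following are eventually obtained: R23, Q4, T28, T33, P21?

3

T9 and W37 hold, so R23 follows (R3).
From R23, R6 gives T33.
From T33, T9, and W37, R4 gives P21.
R23: reached.
Q4 would need W37, T28, and T33 (R1), but T28 is never established.
T28 would need T33 and Q4 (R2), but Q4 is never established.
T33: reached.
P21: reached.
Reached: R23, T33, and P21 — 3 of the 5.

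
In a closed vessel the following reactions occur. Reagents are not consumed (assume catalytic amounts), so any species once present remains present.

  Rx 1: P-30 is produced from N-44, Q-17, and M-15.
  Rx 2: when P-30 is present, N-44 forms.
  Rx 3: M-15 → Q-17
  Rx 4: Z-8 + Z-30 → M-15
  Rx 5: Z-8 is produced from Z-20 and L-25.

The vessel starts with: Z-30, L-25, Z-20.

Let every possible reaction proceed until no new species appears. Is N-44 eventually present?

N-44 would need P-30 (Rx 2), but P-30 never forms.

No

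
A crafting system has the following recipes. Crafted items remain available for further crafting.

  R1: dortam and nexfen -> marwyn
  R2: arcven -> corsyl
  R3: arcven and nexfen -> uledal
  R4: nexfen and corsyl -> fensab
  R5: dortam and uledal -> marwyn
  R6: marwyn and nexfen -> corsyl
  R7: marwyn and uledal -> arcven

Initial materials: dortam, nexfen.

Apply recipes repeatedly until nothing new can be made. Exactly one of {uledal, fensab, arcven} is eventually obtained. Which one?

Using R1, dortam and nexfen make marwyn.
marwyn and nexfen -> corsyl (R6).
nexfen and corsyl -> fensab (R4).
arcven would need marwyn and uledal (R7), but uledal is never obtained. uledal would need arcven and nexfen (R3), but arcven is never obtained.

fensab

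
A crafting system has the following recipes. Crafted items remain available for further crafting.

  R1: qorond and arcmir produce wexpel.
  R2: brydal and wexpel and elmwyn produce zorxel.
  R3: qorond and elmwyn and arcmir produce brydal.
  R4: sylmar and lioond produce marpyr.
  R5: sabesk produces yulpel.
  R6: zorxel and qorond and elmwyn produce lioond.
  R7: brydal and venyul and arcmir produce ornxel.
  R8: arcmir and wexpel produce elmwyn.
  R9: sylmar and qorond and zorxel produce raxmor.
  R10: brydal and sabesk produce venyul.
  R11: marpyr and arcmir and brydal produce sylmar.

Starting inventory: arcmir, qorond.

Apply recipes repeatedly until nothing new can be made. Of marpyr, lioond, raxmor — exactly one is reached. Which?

lioond

qorond and arcmir → wexpel (R1).
Using R8, arcmir and wexpel make elmwyn.
Using R3, qorond, elmwyn, and arcmir make brydal.
brydal and wexpel and elmwyn → zorxel (R2).
Using R6, zorxel, qorond, and elmwyn make lioond.
marpyr would need sylmar and lioond (R4), but sylmar is never obtained. raxmor would need sylmar, qorond, and zorxel (R9), but sylmar is never obtained.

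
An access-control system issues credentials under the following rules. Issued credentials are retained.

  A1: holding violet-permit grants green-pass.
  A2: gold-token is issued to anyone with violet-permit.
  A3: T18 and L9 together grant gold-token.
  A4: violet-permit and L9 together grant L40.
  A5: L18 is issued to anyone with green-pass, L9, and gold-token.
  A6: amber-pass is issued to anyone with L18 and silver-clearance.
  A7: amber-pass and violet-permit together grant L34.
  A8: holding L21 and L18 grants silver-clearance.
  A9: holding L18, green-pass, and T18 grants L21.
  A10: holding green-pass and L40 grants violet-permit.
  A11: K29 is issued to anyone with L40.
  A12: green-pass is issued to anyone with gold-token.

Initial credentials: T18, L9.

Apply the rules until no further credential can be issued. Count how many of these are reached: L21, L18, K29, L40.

Holding T18 and L9 grants gold-token (A3).
Holding gold-token grants green-pass (A12).
Holding green-pass, L9, and gold-token grants L18 (A5).
Holding L18, green-pass, and T18 grants L21 (A9).
L21: reached.
L18: reached.
K29 would need L40 (A11), but L40 is never granted.
L40 would need violet-permit and L9 (A4), but violet-permit is never granted.
Reached: L21 and L18 — 2 of the 4.

2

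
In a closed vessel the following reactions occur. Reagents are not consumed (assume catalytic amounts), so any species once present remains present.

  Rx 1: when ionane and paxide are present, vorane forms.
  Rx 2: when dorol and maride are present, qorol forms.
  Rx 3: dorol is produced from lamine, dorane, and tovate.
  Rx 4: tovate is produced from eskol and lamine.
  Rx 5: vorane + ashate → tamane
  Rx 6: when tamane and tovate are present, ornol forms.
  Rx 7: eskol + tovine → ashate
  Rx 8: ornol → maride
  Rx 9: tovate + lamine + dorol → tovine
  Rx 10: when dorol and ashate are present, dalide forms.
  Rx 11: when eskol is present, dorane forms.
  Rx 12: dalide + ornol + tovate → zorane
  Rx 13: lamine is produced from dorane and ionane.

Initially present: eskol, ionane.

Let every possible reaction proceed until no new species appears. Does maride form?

maride would need ornol (Rx 8), but ornol never forms.

No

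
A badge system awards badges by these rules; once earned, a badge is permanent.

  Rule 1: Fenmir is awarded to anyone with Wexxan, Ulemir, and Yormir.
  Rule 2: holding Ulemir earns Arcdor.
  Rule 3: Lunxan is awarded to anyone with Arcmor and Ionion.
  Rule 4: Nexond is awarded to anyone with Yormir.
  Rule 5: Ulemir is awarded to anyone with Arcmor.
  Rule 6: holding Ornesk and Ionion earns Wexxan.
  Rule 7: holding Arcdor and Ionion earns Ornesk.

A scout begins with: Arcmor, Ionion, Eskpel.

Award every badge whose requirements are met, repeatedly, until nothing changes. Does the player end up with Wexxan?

With Arcmor, Ulemir is earned (Rule 5).
With Ulemir, Arcdor is earned (Rule 2).
With Arcdor and Ionion, Ornesk is earned (Rule 7).
With Ornesk and Ionion, Wexxan is earned (Rule 6).

Yes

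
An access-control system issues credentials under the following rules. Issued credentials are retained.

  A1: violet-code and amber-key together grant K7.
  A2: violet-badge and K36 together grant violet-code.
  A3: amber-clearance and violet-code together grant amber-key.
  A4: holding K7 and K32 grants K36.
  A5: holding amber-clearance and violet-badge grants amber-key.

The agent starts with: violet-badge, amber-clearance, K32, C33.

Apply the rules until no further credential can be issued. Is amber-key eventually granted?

Yes

Holding amber-clearance and violet-badge grants amber-key (A5).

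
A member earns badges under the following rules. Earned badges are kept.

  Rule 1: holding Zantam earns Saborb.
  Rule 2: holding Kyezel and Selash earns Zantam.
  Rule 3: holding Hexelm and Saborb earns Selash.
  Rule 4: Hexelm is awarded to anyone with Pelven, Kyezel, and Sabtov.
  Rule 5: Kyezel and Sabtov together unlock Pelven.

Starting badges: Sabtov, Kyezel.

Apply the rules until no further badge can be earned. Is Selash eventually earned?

No

Selash would need Hexelm and Saborb (Rule 3), but Saborb is never earned.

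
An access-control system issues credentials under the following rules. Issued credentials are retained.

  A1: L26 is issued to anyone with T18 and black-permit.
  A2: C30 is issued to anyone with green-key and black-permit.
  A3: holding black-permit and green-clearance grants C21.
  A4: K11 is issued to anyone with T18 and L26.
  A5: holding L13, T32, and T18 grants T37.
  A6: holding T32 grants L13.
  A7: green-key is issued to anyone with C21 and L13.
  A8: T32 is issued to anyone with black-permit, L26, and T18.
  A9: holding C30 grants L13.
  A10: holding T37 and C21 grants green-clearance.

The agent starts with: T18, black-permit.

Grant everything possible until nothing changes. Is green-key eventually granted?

green-key would need C21 and L13 (A7), but C21 is never granted.

No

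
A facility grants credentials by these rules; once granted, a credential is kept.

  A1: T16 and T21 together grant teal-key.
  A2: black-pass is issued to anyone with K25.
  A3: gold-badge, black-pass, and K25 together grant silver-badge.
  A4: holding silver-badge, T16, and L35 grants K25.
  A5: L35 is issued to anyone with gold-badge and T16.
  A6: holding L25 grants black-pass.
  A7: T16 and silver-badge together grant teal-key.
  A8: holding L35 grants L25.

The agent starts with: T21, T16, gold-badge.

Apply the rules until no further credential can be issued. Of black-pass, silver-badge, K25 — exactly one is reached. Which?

black-pass

Holding gold-badge and T16 grants L35 (A5).
Holding L35 grants L25 (A8).
Holding L25 grants black-pass (A6).
silver-badge would need gold-badge, black-pass, and K25 (A3), but K25 is never granted. K25 would need silver-badge, T16, and L35 (A4), but silver-badge is never granted.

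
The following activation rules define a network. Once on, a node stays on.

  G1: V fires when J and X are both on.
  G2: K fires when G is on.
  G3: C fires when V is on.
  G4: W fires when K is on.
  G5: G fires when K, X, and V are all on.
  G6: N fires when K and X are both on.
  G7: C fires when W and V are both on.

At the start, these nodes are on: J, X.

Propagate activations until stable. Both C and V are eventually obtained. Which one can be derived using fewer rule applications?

V

V: J and X are on, so V fires (G1). [1 rule application]
C: G1: J and X on → V on. V is on, so C fires (G3). [2 rule applications]
V needs fewer.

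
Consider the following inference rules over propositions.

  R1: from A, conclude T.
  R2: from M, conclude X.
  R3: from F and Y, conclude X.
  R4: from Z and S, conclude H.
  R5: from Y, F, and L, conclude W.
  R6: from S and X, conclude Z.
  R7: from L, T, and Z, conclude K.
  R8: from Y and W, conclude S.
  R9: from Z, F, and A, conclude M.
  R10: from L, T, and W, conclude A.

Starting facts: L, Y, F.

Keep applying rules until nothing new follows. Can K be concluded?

No

K would need L, T, and Z (R7), but T is never established.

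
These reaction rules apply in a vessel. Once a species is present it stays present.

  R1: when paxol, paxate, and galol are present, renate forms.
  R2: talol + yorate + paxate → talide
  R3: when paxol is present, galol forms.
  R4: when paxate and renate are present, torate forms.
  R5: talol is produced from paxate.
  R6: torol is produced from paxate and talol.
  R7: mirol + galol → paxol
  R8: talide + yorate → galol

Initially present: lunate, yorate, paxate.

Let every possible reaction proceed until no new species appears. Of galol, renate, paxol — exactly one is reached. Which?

paxate present → talol forms (R5).
talol, yorate, and paxate present → talide forms (R2).
talide and yorate present → galol forms (R8).
paxol would need mirol and galol (R7), but mirol never forms. renate would need paxol, paxate, and galol (R1), but paxol never forms.

galol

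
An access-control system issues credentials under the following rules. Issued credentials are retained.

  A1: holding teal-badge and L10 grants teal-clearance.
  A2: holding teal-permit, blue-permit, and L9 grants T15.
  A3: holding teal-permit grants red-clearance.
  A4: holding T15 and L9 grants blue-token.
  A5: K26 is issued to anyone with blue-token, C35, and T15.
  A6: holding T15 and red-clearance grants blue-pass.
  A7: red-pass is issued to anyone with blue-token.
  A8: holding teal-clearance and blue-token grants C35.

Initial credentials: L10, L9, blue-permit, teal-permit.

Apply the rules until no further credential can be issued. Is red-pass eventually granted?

Holding teal-permit, blue-permit, and L9 grants T15 (A2).
Holding T15 and L9 grants blue-token (A4).
Holding blue-token grants red-pass (A7).

Yes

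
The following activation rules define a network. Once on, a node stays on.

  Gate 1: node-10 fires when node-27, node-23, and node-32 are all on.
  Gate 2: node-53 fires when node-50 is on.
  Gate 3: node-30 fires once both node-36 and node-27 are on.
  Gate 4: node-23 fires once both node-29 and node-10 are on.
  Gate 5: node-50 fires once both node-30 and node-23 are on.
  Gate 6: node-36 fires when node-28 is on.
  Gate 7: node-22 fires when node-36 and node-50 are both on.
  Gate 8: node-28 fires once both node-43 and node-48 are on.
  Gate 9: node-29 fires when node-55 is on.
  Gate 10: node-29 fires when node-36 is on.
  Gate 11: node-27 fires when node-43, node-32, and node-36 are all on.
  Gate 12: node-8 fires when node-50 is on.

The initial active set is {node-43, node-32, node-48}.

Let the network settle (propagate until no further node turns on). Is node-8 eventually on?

No

node-8 would need node-50 (Gate 12), but node-50 never turns on.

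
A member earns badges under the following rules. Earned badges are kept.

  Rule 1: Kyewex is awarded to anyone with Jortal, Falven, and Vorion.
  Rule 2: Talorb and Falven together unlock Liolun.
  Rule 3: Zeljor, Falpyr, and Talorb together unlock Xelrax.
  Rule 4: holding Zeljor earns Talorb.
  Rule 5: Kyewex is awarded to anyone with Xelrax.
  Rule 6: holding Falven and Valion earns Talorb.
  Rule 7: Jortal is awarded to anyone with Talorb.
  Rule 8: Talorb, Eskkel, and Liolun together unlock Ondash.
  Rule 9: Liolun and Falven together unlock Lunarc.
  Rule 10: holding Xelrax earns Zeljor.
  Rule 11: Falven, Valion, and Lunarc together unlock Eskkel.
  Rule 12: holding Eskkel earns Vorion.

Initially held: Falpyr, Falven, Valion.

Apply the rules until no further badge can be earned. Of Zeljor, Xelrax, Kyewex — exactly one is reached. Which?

Kyewex

With Falven and Valion, Talorb is earned (Rule 6).
With Talorb and Falven, Liolun is earned (Rule 2).
With Talorb, Jortal is earned (Rule 7).
With Liolun and Falven, Lunarc is earned (Rule 9).
With Falven, Valion, and Lunarc, Eskkel is earned (Rule 11).
With Eskkel, Vorion is earned (Rule 12).
With Jortal, Falven, and Vorion, Kyewex is earned (Rule 1).
Zeljor would need Xelrax (Rule 10), but Xelrax is never earned. Xelrax would need Zeljor, Falpyr, and Talorb (Rule 3), but Zeljor is never earned.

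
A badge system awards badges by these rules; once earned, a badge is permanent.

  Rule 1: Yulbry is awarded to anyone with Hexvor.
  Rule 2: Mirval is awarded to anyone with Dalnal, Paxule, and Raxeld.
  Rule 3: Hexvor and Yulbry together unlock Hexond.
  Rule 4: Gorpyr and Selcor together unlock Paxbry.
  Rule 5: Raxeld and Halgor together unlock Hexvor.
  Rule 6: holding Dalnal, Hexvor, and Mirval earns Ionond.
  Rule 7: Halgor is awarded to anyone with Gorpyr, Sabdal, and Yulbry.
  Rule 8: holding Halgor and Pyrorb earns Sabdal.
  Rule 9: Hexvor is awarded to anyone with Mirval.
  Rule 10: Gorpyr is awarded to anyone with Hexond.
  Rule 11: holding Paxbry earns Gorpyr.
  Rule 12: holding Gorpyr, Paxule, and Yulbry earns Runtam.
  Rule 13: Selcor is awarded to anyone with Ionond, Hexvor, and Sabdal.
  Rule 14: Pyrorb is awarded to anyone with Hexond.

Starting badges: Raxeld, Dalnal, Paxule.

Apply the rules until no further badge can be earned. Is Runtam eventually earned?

Yes

With Dalnal, Paxule, and Raxeld, Mirval is earned (Rule 2).
With Mirval, Hexvor is earned (Rule 9).
With Hexvor, Yulbry is earned (Rule 1).
With Hexvor and Yulbry, Hexond is earned (Rule 3).
With Hexond, Gorpyr is earned (Rule 10).
With Gorpyr, Paxule, and Yulbry, Runtam is earned (Rule 12).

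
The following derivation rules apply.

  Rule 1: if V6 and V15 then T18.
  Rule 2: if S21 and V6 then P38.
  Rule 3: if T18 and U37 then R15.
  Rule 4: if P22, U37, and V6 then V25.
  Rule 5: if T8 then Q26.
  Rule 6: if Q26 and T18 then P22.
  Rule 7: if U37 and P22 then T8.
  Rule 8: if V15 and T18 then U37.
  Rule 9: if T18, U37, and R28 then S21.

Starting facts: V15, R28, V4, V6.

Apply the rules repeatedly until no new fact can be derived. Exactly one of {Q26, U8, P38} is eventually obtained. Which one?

P38

From V6 and V15, Rule 1 gives T18.
V15 and T18 hold, so U37 follows (Rule 8).
T18, U37, and R28 hold, so S21 follows (Rule 9).
From S21 and V6, Rule 2 gives P38.
No rule produces U8, and it is not given. Q26 would need T8 (Rule 5), but T8 is never established.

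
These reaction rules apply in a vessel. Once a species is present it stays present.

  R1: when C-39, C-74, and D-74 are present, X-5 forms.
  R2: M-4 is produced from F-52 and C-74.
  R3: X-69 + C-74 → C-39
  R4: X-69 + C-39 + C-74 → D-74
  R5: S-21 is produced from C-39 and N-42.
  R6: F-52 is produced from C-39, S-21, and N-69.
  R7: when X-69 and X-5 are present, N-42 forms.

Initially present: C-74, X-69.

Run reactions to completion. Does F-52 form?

No

F-52 would need C-39, S-21, and N-69 (R6), but N-69 never forms.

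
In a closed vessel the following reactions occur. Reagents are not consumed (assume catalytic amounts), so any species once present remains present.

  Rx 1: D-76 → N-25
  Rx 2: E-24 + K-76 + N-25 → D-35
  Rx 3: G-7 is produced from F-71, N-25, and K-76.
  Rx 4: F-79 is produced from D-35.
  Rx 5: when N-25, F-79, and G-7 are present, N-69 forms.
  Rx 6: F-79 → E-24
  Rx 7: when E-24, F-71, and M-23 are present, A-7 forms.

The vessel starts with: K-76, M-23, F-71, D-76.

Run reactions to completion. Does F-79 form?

No

F-79 would need D-35 (Rx 4), but D-35 never forms.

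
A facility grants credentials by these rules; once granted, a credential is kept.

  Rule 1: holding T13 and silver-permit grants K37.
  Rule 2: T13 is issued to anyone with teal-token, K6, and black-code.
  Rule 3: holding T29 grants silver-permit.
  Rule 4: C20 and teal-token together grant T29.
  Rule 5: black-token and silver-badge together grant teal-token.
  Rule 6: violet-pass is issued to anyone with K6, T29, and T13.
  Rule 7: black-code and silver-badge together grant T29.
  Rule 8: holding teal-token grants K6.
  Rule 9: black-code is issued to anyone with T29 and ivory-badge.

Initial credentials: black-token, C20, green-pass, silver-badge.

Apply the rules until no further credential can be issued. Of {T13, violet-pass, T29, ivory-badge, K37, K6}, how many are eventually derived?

2

Holding black-token and silver-badge grants teal-token (Rule 5).
Holding teal-token grants K6 (Rule 8).
Holding C20 and teal-token grants T29 (Rule 4).
T13 would need teal-token, K6, and black-code (Rule 2), but black-code is never granted.
violet-pass would need K6, T29, and T13 (Rule 6), but T13 is never granted.
T29: reached.
No rule produces ivory-badge, and it is not given.
K37 would need T13 and silver-permit (Rule 1), but T13 is never granted.
K6: reached.
Reached: T29 and K6 — 2 of the 6.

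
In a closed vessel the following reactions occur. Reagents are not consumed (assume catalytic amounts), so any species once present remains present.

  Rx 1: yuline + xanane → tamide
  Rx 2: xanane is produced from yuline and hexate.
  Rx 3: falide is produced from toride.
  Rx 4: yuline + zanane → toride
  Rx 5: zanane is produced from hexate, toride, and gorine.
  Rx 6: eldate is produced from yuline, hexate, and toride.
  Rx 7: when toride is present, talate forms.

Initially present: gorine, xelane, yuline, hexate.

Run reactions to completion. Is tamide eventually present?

Yes

yuline and hexate present → xanane forms (Rx 2).
yuline and xanane present → tamide forms (Rx 1).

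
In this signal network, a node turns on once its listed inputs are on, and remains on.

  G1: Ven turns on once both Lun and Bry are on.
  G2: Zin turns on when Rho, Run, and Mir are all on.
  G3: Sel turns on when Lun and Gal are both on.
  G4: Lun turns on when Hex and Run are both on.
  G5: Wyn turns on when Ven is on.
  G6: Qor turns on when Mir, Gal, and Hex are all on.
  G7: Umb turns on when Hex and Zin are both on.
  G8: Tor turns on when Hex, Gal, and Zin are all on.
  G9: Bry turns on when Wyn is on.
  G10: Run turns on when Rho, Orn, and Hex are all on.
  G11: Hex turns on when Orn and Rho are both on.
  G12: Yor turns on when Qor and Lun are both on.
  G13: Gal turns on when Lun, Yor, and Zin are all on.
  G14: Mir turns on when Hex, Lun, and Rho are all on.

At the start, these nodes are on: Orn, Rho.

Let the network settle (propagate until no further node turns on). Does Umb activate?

Orn and Rho are on, so Hex turns on (G11).
Rho, Orn, and Hex are on, so Run turns on (G10).
Hex and Run are on, so Lun turns on (G4).
G14: Hex, Lun, and Rho on → Mir on.
Rho, Run, and Mir are on, so Zin turns on (G2).
Hex and Zin are on, so Umb turns on (G7).

Yes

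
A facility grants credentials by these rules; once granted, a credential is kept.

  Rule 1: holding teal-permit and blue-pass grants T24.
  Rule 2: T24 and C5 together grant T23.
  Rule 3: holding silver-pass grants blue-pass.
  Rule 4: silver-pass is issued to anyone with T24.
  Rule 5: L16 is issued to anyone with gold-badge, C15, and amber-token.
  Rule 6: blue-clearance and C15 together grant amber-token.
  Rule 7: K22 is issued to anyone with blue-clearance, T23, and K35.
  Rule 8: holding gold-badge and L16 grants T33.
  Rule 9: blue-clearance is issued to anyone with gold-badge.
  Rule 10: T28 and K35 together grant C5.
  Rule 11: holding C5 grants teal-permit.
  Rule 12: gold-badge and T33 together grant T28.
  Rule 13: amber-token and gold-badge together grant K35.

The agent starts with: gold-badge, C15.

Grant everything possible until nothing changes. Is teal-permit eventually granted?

Holding gold-badge grants blue-clearance (Rule 9).
Holding blue-clearance and C15 grants amber-token (Rule 6).
Holding gold-badge, C15, and amber-token grants L16 (Rule 5).
Holding amber-token and gold-badge grants K35 (Rule 13).
Holding gold-badge and L16 grants T33 (Rule 8).
Holding gold-badge and T33 grants T28 (Rule 12).
Holding T28 and K35 grants C5 (Rule 10).
Holding C5 grants teal-permit (Rule 11).

Yes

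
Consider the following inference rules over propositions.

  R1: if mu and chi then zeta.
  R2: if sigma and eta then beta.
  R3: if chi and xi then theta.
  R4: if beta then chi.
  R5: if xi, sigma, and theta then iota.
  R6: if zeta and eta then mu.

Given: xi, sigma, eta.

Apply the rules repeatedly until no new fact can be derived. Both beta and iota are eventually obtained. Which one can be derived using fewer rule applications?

beta

beta: From sigma and eta, R2 gives beta. [1 rule application]
iota: sigma and eta hold, so beta follows (R2). beta holds, so chi follows (R4). chi and xi hold, so theta follows (R3). From xi, sigma, and theta, R5 gives iota. [4 rule applications]
beta needs fewer.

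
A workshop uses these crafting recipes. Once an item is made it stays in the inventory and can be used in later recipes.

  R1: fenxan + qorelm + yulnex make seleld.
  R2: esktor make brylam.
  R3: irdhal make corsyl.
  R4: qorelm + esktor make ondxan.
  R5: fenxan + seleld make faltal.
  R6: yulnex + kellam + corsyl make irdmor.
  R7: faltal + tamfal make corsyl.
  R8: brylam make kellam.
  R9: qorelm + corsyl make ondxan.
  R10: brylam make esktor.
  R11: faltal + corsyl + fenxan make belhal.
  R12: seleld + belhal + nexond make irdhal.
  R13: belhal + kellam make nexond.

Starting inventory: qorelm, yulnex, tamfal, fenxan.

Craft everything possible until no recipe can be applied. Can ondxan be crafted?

Yes

Using R1, fenxan, qorelm, and yulnex make seleld.
fenxan + seleld → faltal (R5).
faltal + tamfal → corsyl (R7).
Using R9, qorelm and corsyl make ondxan.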